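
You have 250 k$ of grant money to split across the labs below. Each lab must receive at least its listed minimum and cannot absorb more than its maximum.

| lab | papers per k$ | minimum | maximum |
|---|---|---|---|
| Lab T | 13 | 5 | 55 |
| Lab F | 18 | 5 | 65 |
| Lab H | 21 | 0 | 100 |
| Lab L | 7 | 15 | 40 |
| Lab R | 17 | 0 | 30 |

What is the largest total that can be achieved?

Meeting every minimum uses 5+5+0+15+0 = 25 k$, leaving 225.
Rank by papers per k$: Lab H 21 > Lab F 18 > Lab R 17 > Lab T 13 > Lab L 7.
Lab H: +100 to 100 (cap) ; 125 left.
Lab F takes 60 more to reach its cap of 65 ; 65 left.
Give Lab R 30 more to hit its cap of 30 ; 35 left.
Lab T has room for 50 more but only 35 remain, so it gets 40.
Total = 13×40 + 18×65 + 21×100 + 7×15 + 17×30 = 4405.

4405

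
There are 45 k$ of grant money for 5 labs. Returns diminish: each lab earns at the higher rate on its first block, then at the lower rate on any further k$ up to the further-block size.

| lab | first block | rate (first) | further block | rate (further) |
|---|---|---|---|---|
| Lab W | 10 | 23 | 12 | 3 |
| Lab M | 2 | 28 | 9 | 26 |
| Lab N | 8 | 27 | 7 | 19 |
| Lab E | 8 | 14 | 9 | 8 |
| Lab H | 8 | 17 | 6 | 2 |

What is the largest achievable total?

Rank every tier by rate: Lab M/T1 28 > Lab N/T1 27 > Lab M/T2 26 > Lab W/T1 23 > Lab N/T2 19 > Lab H/T1 17 > Lab E/T1 14 > Lab E/T2 8 > Lab W/T2 3 > Lab H/T2 2.
Fill Lab M T1 block (2 at 28) — 43 left.
Fill Lab N T1 block (8 at 27) — 35 left.
Fill Lab M T2 block (9 at 26) — 26 left.
Lab W/T1 (23): +10 — 16 left.
Fill Lab N T2 block (7 at 19) — 9 left.
Lab H/T1 (17): +8 — 1 left.
Lab E T1 at 14: only 1 left, fill 1.
Total = 28×2 + 27×8 + 26×9 + 23×10 + 19×7 + 17×8 + 14×1 = 1019.

1019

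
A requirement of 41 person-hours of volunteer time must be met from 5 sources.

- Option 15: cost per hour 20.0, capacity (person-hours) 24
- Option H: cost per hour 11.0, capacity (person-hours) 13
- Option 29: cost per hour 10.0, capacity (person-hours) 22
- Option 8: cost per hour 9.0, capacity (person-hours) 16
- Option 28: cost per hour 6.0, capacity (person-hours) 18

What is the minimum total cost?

322

Use sources in increasing cost order.
Option 28 at 6.0: take all 18 person-hours — 23 still needed.
Take 16 from Option 8 at 9.0 — need 7 more.
Option 29 (10.0): take the remaining 7 — done.
Option H, Option 15: unused.
Cost = 18×6.0 + 16×9.0 + 7×10.0 = 322.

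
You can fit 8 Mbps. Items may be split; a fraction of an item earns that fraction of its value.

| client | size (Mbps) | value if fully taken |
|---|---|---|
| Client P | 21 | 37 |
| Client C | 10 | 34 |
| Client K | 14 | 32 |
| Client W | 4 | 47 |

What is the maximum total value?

Best value per unit of size first: Client W 47/4≈11.8, Client C 34/10≈3.4, Client K 32/14≈2.29, Client P 37/21≈1.76.
Take all of Client W (4 Mbps, value 47) — 4 Mbps left.
Fill the last 4 Mbps with part of Client C: 4/10 of it earns 13.6.
Total value = 60.6.

60.6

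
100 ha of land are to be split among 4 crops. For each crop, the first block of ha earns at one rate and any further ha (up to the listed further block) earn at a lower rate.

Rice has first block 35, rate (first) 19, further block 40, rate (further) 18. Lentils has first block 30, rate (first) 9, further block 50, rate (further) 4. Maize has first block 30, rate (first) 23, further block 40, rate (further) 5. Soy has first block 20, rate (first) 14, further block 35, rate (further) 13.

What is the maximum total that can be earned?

1985

Order all 8 blocks by rate: Maize/T1 23 > Rice/T1 19 > Rice/T2 18 > Soy/T1 14 > Soy/T2 13 > Lentils/T1 9 > Maize/T2 5 > Lentils/T2 4.
Fill Maize T1 block (30 at 23) — 70 left.
Rice/T1 (19): +35 — 35 left.
Rice T2 at 18: only 35 left, fill 35.
Total = 23×30 + 19×35 + 18×35 = 1985.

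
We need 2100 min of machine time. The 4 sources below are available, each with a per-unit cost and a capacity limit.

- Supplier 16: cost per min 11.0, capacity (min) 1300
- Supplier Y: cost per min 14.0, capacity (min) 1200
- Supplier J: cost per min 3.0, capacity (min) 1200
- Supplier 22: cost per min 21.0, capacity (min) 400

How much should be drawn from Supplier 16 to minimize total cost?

Use sources in increasing cost order.
Supplier J (3.0): use full 1200 — 900 min to go.
Take 900 from Supplier 16 at 11.0 to finish.
Supplier Y, Supplier 22: unused.

900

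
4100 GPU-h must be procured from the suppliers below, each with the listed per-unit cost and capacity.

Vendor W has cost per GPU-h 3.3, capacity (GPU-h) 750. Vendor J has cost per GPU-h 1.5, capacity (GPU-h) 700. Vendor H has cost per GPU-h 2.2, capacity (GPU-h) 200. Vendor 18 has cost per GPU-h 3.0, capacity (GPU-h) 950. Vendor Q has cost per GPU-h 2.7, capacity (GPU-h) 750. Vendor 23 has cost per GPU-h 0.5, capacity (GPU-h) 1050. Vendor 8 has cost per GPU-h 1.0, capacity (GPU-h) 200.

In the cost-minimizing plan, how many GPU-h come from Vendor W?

250

Cheapest first:
Vendor 23 (0.5): use full 1050 ; 3050 GPU-h to go.
Take 200 from Vendor 8 at 1.0 ; need 2850 more.
Take 700 from Vendor J at 1.5 ; need 2150 more.
Vendor H (2.2): use full 200 ; 1950 GPU-h to go.
Vendor Q at 2.7: take all 750 GPU-h ; 1200 still needed.
Take 950 from Vendor 18 at 3.0 ; need 250 more.
Vendor W (3.3): take the remaining 250 ; done.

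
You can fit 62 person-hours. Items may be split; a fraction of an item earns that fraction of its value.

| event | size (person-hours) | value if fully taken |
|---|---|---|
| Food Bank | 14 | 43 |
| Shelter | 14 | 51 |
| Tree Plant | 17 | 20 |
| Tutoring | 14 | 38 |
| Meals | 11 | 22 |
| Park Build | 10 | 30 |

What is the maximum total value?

Sort by value density: Shelter 51/14≈3.64, Food Bank 43/14≈3.07, Park Build 30/10≈3, Tutoring 38/14≈2.71, Meals 22/11≈2, Tree Plant 20/17≈1.18.
Take all of Shelter (14 person-hours, value 51) ; 48 person-hours left.
All 14 person-hours of Food Bank fit (value 43) ; 34 remain.
All 10 person-hours of Park Build fit (value 30) ; 24 remain.
All 14 person-hours of Tutoring fit (value 38) ; 10 remain.
10 person-hours left: a 10/11 share of Meals gives 22×10/11 = 20.
Total value = 182.

182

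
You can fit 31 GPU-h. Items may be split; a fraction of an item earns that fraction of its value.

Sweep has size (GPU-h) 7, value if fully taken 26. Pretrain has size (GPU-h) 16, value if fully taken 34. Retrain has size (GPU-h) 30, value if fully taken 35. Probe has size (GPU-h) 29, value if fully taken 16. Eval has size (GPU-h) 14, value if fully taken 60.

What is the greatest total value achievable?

Rank by value-to-size ratio: Eval 60/14≈4.29, Sweep 26/7≈3.71, Pretrain 34/16≈2.12, Retrain 35/30≈1.17, Probe 16/29≈0.552.
All 14 GPU-h of Eval fit (value 60) — 17 remain.
Take all of Sweep (7 GPU-h, value 26) — 10 GPU-h left.
10 GPU-h left: a 10/16 share of Pretrain gives 34×10/16 = 21.25.
Total value = 107.25.

107.25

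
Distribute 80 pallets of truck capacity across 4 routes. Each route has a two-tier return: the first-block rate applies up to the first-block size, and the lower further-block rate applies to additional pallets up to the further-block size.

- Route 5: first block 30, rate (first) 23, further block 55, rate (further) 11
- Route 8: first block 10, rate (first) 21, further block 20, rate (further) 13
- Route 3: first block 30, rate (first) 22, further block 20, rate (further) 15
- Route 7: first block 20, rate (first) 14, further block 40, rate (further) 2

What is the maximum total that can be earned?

Treat each block as its own option and order by rate: Route 5/first 23 > Route 3/first 22 > Route 8/first 21 > Route 3/second 15 > Route 7/first 14 > Route 8/second 13 > Route 5/second 11 > Route 7/second 2.
Route 5 first at 23: fill all 30 — 50 left.
Route 3 first at 22: fill all 30 — 20 left.
Route 8/first (21): +10 — 10 left.
10 remain; put them into Route 3 second at 15.
Total = 23×30 + 22×30 + 21×10 + 15×10 = 1710.

1710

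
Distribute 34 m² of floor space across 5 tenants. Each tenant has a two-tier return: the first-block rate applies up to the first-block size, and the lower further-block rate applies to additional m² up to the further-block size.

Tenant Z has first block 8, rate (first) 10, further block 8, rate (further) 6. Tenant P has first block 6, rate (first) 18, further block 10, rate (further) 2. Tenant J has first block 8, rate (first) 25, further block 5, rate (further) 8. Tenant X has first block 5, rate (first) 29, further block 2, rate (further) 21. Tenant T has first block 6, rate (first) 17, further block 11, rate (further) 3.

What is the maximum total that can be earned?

667

Order all 10 blocks by rate: Tenant X/first 29 > Tenant J/first 25 > Tenant X/second 21 > Tenant P/first 18 > Tenant T/first 17 > Tenant Z/first 10 > Tenant J/second 8 > Tenant Z/second 6 > Tenant T/second 3 > Tenant P/second 2.
Tenant X/first (29): +5 — 29 left.
Tenant J first at 25: fill all 8 — 21 left.
Tenant X second at 21: fill all 2 — 19 left.
Fill Tenant P first block (6 at 18) — 13 left.
Tenant T/first (17): +6 — 7 left.
7 remain; put them into Tenant Z first at 10.
Total = 29×5 + 25×8 + 21×2 + 18×6 + 17×6 + 10×7 = 667.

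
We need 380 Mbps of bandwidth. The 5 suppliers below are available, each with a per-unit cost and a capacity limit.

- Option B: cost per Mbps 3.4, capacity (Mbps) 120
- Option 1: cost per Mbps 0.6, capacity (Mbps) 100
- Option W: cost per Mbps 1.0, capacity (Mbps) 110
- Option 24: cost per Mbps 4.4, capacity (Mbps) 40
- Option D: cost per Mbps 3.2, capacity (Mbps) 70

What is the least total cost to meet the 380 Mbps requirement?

734

Fill from the cheapest supplier first.
Take 100 from Option 1 at 0.6 — need 280 more.
Option W (1.0): use full 110 — 170 Mbps to go.
Option D (3.2): use full 70 — 100 Mbps to go.
Option B (3.4): take the remaining 100 — done.
Option 24: unused.
Cost = 100×0.6 + 110×1.0 + 70×3.2 + 100×3.4 = 734.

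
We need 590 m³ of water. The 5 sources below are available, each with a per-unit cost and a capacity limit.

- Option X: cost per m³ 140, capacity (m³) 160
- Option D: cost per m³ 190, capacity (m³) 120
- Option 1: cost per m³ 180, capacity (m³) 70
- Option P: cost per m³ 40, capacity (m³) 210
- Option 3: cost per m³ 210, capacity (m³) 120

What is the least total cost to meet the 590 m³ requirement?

Fill from the cheapest source first.
Option P (40): use full 210 — 380 m³ to go.
Option X (140): use full 160 — 220 m³ to go.
Take 70 from Option 1 at 180 — need 150 more.
Option D at 190: take all 120 m³ — 30 still needed.
Option 3 at 210: take 30 of its 120 — requirement met.
Cost = 210×40 + 160×140 + 70×180 + 120×190 + 30×210 = 72500.

72500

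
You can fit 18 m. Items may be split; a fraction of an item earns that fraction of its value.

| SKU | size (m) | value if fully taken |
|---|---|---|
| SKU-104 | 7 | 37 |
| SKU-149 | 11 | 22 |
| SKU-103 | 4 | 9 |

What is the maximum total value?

60

Sort by value density: SKU-104 37/7≈5.29, SKU-103 9/4≈2.25, SKU-149 22/11≈2.
All 7 m of SKU-104 fit (value 37) → 11 remain.
All 4 m of SKU-103 fit (value 9) → 7 remain.
Only 7 m remain; take 7/11 of SKU-149 for value 22×7/11 = 14.
Total value = 60.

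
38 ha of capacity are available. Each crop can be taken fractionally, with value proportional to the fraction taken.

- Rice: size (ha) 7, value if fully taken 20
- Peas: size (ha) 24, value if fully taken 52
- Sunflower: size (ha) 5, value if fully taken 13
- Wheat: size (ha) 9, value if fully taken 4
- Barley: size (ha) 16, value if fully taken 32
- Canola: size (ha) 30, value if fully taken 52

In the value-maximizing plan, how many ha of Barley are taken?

2

Rank by value-to-size ratio: Rice 20/7≈2.86, Sunflower 13/5≈2.6, Peas 52/24≈2.17, Barley 32/16≈2, Canola 52/30≈1.73, Wheat 4/9≈0.444.
All 7 ha of Rice fit (value 20) → 31 remain.
Sunflower: take in full, 5 ha for value 13 → 26 left.
All 24 ha of Peas fit (value 52) → 2 remain.
2 ha left: a 2/16 share of Barley gives 32×2/16 = 4.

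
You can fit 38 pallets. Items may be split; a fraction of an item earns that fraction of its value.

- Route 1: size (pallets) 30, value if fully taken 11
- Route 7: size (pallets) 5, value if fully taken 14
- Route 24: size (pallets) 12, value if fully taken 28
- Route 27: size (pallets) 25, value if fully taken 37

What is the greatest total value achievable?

Sort by value density: Route 7 14/5≈2.8, Route 24 28/12≈2.33, Route 27 37/25≈1.48, Route 1 11/30≈0.367.
Route 7: take in full, 5 pallets for value 14 — 33 left.
Take all of Route 24 (12 pallets, value 28) — 21 pallets left.
Only 21 pallets remain; take 21/25 of Route 27 for value 37×21/25 = 31.08.
Total value = 73.08.

73.08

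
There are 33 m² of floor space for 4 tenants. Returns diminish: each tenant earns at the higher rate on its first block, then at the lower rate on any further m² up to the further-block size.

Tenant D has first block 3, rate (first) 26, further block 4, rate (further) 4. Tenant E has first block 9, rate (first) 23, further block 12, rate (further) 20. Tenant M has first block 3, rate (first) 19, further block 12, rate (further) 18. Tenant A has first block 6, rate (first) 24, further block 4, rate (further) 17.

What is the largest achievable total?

726

Rank every tier by rate: Tenant D/first 26 > Tenant A/first 24 > Tenant E/first 23 > Tenant E/second 20 > Tenant M/first 19 > Tenant M/second 18 > Tenant A/second 17 > Tenant D/second 4.
Tenant D first at 26: fill all 3 → 30 left.
Tenant A/first (24): +6 → 24 left.
Fill Tenant E first block (9 at 23) → 15 left.
Tenant E second at 20: fill all 12 → 3 left.
Tenant M/first (19): +3 → 0 left.
Total = 26×3 + 24×6 + 23×9 + 20×12 + 19×3 = 726.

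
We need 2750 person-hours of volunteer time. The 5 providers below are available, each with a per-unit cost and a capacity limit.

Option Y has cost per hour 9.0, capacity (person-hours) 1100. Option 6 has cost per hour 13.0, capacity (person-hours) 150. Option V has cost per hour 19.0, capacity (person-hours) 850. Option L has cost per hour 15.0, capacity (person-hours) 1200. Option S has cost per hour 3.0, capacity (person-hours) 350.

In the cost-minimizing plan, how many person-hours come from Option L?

1150

Cheapest first:
Take 350 from Option S at 3.0 — need 2400 more.
Option Y at 9.0: take all 1100 person-hours — 1300 still needed.
Option 6 (13.0): use full 150 — 1150 person-hours to go.
Option L at 15.0: take 1150 of its 1200 — requirement met.
Option V: unused.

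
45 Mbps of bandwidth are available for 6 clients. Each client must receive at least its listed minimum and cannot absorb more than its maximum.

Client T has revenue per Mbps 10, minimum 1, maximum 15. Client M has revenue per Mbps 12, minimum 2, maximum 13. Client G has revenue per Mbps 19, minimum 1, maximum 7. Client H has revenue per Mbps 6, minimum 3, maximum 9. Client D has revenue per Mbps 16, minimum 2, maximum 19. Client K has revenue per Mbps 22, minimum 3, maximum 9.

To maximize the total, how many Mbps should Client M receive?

Meeting every minimum uses 1+2+1+3+2+3 = 12 Mbps, leaving 33.
Rank by revenue per Mbps: Client K 22 > Client G 19 > Client D 16 > Client M 12 > Client T 10 > Client H 6.
Give Client K 6 more to hit its cap of 9 → 27 left.
Client G: +6 to 7 (cap) → 21 left.
Client D: +17 to 19 (cap) → 4 left.
Only 4 left; Client M takes them to reach 6.

6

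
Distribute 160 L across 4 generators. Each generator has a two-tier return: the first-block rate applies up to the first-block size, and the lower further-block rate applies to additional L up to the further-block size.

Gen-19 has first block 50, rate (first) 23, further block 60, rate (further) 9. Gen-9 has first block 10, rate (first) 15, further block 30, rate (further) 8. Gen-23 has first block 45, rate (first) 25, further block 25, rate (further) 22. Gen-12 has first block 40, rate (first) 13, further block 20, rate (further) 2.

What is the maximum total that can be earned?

3365

Treat each block as its own option and order by rate: Gen-23/T1 25 > Gen-19/T1 23 > Gen-23/T2 22 > Gen-9/T1 15 > Gen-12/T1 13 > Gen-19/T2 9 > Gen-9/T2 8 > Gen-12/T2 2.
Gen-23/T1 (25): +45 → 115 left.
Gen-19 T1 at 23: fill all 50 → 65 left.
Gen-23/T2 (22): +25 → 40 left.
Fill Gen-9 T1 block (10 at 15) → 30 left.
Gen-12/T1: +30 of 40 at 13; pool empty.
Total = 25×45 + 23×50 + 22×25 + 15×10 + 13×30 = 3365.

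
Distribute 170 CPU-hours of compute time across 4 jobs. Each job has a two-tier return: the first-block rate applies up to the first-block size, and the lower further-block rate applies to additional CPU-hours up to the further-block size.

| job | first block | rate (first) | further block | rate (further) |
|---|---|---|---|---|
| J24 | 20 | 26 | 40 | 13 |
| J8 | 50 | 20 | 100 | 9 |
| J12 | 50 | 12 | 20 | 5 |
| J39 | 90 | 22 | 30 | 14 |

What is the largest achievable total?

3640

Order all 8 blocks by rate: J24/T1 26 > J39/T1 22 > J8/T1 20 > J39/T2 14 > J24/T2 13 > J12/T1 12 > J8/T2 9 > J12/T2 5.
Fill J24 T1 block (20 at 26) → 150 left.
J39 T1 at 22: fill all 90 → 60 left.
J8 T1 at 20: fill all 50 → 10 left.
J39 T2 at 14: only 10 left, fill 10.
Total = 26×20 + 22×90 + 20×50 + 14×10 = 3640.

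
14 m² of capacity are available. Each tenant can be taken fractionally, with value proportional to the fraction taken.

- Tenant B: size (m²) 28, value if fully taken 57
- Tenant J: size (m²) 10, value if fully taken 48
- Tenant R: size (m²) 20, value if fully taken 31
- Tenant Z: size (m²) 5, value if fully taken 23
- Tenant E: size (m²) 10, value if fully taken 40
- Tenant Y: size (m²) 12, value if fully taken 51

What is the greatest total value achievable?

66.4

Sort by value density: Tenant J 48/10≈4.8, Tenant Z 23/5≈4.6, Tenant Y 51/12≈4.25, Tenant E 40/10≈4, Tenant B 57/28≈2.04, Tenant R 31/20≈1.55.
All 10 m² of Tenant J fit (value 48) ; 4 remain.
Only 4 m² remain; take 4/5 of Tenant Z for value 23×4/5 = 18.4.
Total value = 66.4.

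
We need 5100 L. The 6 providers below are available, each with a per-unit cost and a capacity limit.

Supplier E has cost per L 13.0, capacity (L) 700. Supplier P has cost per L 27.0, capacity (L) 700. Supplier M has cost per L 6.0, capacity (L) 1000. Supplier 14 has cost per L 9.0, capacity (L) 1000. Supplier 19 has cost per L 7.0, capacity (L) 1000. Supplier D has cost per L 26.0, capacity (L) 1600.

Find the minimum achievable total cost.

67500

Use providers in increasing cost order.
Take 1000 from Supplier M at 6.0 → need 4100 more.
Supplier 19 at 7.0: take all 1000 L → 3100 still needed.
Supplier 14 at 9.0: take all 1000 L → 2100 still needed.
Take 700 from Supplier E at 13.0 → need 1400 more.
Supplier D at 26.0: take 1400 of its 1600 → requirement met.
Supplier P: unused.
Cost = 1000×6.0 + 1000×7.0 + 1000×9.0 + 700×13.0 + 1400×26.0 = 67500.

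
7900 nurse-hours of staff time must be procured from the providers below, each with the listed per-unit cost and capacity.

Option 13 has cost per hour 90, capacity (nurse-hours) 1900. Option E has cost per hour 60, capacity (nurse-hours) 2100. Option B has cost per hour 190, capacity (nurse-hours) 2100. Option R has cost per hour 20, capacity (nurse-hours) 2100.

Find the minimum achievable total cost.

681000

Fill from the cheapest provider first.
Take 2100 from Option R at 20 ; need 5800 more.
Take 2100 from Option E at 60 ; need 3700 more.
Option 13 at 90: take all 1900 nurse-hours ; 1800 still needed.
Option B at 190: take 1800 of its 2100 ; requirement met.
Cost = 2100×20 + 2100×60 + 1900×90 + 1800×190 = 681000.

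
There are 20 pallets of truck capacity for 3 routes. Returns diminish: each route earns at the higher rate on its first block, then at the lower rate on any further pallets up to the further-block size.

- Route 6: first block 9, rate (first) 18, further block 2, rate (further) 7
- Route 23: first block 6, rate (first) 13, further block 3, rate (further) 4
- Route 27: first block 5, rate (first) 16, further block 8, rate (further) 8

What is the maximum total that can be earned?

320

Treat each block as its own option and order by rate: Route 6/tier1 18 > Route 27/tier1 16 > Route 23/tier1 13 > Route 27/tier2 8 > Route 6/tier2 7 > Route 23/tier2 4.
Route 6 tier1 at 18: fill all 9 ; 11 left.
Route 27 tier1 at 16: fill all 5 ; 6 left.
Route 23 tier1 at 13: fill all 6 ; 0 left.
Total = 18×9 + 16×5 + 13×6 = 320.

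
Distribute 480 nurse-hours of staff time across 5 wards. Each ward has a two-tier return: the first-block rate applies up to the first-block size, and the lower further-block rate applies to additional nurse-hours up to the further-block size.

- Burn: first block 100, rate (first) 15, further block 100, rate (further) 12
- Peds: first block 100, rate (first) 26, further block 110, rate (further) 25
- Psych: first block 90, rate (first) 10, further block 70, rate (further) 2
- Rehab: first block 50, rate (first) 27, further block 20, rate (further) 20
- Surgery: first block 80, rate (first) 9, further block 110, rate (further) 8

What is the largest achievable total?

9800

Rank every tier by rate: Rehab/T1 27 > Peds/T1 26 > Peds/T2 25 > Rehab/T2 20 > Burn/T1 15 > Burn/T2 12 > Psych/T1 10 > Surgery/T1 9 > Surgery/T2 8 > Psych/T2 2.
Rehab/T1 (27): +50 ; 430 left.
Peds T1 at 26: fill all 100 ; 330 left.
Peds/T2 (25): +110 ; 220 left.
Rehab/T2 (20): +20 ; 200 left.
Burn T1 at 15: fill all 100 ; 100 left.
Fill Burn T2 block (100 at 12) ; 0 left.
Total = 27×50 + 26×100 + 25×110 + 20×20 + 15×100 + 12×100 = 9800.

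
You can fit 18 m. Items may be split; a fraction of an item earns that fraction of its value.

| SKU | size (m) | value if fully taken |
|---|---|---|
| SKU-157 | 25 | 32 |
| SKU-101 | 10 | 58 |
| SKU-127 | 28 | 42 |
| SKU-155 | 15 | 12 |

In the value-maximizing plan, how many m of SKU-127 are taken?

8

Sort by value density: SKU-101 58/10≈5.8, SKU-127 42/28≈1.5, SKU-157 32/25≈1.28, SKU-155 12/15≈0.8.
SKU-101: take in full, 10 m for value 58 — 8 left.
8 m left: a 8/28 share of SKU-127 gives 42×8/28 = 12.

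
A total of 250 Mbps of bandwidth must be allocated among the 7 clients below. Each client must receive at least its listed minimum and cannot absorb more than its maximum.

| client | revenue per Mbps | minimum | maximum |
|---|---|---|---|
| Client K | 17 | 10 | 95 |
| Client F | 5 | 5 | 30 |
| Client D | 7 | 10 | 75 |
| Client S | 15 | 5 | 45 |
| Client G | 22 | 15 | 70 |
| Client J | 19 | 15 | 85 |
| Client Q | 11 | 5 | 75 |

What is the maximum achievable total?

Meeting every minimum uses 10+5+10+5+15+15+5 = 65 Mbps, leaving 185.
Order the clients by revenue per Mbps: Client G 22 > Client J 19 > Client K 17 > Client S 15 > Client Q 11 > Client D 7 > Client F 5.
Client G takes 55 more to reach its cap of 70 → 130 left.
Give Client J 70 more to hit its cap of 85 → 60 left.
Only 60 left; Client K takes them to reach 70.
Total = 17×70 + 5×5 + 7×10 + 15×5 + 22×70 + 19×85 + 11×5 = 4570.

4570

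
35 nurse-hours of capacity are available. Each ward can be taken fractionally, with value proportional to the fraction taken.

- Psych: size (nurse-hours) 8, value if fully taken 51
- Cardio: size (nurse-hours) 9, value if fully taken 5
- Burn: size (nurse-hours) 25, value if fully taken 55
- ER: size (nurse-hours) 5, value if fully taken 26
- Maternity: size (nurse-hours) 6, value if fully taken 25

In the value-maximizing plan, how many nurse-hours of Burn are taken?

Best value per unit of size first: Psych 51/8≈6.38, ER 26/5≈5.2, Maternity 25/6≈4.17, Burn 55/25≈2.2, Cardio 5/9≈0.556.
Take all of Psych (8 nurse-hours, value 51) → 27 nurse-hours left.
ER: take in full, 5 nurse-hours for value 26 → 22 left.
All 6 nurse-hours of Maternity fit (value 25) → 16 remain.
Fill the last 16 nurse-hours with part of Burn: 16/25 of it earns 35.2.

16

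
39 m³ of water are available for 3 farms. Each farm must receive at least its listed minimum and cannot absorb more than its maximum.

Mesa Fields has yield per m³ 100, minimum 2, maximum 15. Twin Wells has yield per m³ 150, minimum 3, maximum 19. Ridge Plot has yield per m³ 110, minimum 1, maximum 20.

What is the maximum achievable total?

Meeting every minimum uses 2+3+1 = 6 m³, leaving 33.
Highest yield per m³ first: Twin Wells 150 > Ridge Plot 110 > Mesa Fields 100.
Twin Wells: +16 to 19 (cap) — 17 left.
Ridge Plot: +17 (room for 19) → 18. Pool exhausted.
Total = 100×2 + 150×19 + 110×18 = 5030.

5030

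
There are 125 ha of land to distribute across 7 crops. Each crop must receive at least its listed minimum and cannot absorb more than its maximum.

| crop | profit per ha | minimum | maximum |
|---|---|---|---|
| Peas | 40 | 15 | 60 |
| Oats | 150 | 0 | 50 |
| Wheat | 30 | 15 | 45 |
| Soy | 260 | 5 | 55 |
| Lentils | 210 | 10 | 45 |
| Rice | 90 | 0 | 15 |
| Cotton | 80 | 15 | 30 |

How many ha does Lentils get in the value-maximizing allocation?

25

Meeting every minimum uses 15+0+15+5+10+0+15 = 60 ha, leaving 65.
Highest profit per ha first: Soy 260 > Lentils 210 > Oats 150 > Rice 90 > Cotton 80 > Peas 40 > Wheat 30.
Give Soy 50 more to hit its cap of 55 — 15 left.
Lentils has room for 35 more but only 15 remain, so it gets 25.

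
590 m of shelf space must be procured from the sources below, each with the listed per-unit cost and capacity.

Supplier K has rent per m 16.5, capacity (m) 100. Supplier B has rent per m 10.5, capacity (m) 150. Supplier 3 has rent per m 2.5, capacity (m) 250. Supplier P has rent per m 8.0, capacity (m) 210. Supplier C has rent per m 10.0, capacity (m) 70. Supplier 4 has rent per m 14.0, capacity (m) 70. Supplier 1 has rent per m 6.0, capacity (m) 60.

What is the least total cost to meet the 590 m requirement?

3365

Cheapest first:
Supplier 3 (2.5): use full 250 ; 340 m to go.
Supplier 1 at 6.0: take all 60 m ; 280 still needed.
Take 210 from Supplier P at 8.0 ; need 70 more.
Supplier C at 10.0: take all 70 m ; 0 still needed.
Supplier B, Supplier 4, Supplier K: unused.
Cost = 250×2.5 + 60×6.0 + 210×8.0 + 70×10.0 = 3365.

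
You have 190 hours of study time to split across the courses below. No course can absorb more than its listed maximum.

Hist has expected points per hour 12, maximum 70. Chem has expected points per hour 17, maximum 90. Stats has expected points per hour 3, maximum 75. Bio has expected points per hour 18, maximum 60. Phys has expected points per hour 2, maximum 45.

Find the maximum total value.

Order the courses by expected points per hour: Bio 18 > Chem 17 > Hist 12 > Stats 3 > Phys 2.
Bio: +60 to 60 (cap) — 130 left.
Chem takes 90 to reach its cap of 90 — 40 left.
Hist has room for 70 but only 40 remain, so it gets 40.
Total = 12×40 + 17×90 + 18×60 = 3090.

3090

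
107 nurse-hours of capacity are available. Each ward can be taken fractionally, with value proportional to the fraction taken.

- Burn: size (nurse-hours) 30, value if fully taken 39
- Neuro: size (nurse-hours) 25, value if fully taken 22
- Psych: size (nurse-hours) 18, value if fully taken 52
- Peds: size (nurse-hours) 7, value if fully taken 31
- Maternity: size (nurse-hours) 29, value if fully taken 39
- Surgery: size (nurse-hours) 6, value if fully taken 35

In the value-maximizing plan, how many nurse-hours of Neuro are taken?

Rank by value-to-size ratio: Surgery 35/6≈5.83, Peds 31/7≈4.43, Psych 52/18≈2.89, Maternity 39/29≈1.34, Burn 39/30≈1.3, Neuro 22/25≈0.88.
Take all of Surgery (6 nurse-hours, value 35) → 101 nurse-hours left.
Peds: take in full, 7 nurse-hours for value 31 → 94 left.
Psych: take in full, 18 nurse-hours for value 52 → 76 left.
All 29 nurse-hours of Maternity fit (value 39) → 47 remain.
Burn: take in full, 30 nurse-hours for value 39 → 17 left.
Only 17 nurse-hours remain; take 17/25 of Neuro for value 22×17/25 = 14.96.

17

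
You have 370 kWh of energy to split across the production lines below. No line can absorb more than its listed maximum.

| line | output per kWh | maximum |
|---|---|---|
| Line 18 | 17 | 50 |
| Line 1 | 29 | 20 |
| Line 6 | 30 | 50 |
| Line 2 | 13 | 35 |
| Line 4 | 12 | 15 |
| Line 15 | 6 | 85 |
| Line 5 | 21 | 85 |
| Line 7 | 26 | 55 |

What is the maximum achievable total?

7140

Rank by output per kWh: Line 6 30 > Line 1 29 > Line 7 26 > Line 5 21 > Line 18 17 > Line 2 13 > Line 4 12 > Line 15 6.
Line 6 takes 50 to reach its cap of 50 — 320 left.
Line 1: +20 to 20 (cap) — 300 left.
Give Line 7 55 to hit its cap of 55 — 245 left.
Give Line 5 85 to hit its cap of 85 — 160 left.
Line 18: +50 to 50 (cap) — 110 left.
Line 2 takes 35 to reach its cap of 35 — 75 left.
Give Line 4 15 to hit its cap of 15 — 60 left.
Line 15 has room for 85 but only 60 remain, so it gets 60.
Total = 17×50 + 29×20 + 30×50 + 13×35 + 12×15 + 6×60 + 21×85 + 26×55 = 7140.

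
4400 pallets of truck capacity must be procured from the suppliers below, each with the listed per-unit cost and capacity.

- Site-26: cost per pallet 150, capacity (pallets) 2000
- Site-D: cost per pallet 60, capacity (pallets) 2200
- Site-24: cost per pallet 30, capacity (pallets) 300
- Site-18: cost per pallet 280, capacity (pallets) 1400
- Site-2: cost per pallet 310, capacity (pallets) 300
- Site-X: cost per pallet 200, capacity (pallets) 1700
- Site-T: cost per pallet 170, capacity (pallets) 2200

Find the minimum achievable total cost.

Use suppliers in increasing cost order.
Site-24 at 30: take all 300 pallets — 4100 still needed.
Take 2200 from Site-D at 60 — need 1900 more.
Site-26 (150): take the remaining 1900 — done.
Site-T, Site-X, Site-18, Site-2: unused.
Cost = 300×30 + 2200×60 + 1900×150 = 426000.

426000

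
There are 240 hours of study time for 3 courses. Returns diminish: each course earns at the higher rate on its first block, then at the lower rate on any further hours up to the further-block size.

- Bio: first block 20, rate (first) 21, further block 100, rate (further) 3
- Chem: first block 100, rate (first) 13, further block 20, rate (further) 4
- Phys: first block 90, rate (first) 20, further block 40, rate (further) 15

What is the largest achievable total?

3990

Treat each block as its own option and order by rate: Bio/first 21 > Phys/first 20 > Phys/second 15 > Chem/first 13 > Chem/second 4 > Bio/second 3.
Bio first at 21: fill all 20 ; 220 left.
Phys first at 20: fill all 90 ; 130 left.
Phys second at 15: fill all 40 ; 90 left.
Chem/first: +90 of 100 at 13; pool empty.
Total = 21×20 + 20×90 + 15×40 + 13×90 = 3990.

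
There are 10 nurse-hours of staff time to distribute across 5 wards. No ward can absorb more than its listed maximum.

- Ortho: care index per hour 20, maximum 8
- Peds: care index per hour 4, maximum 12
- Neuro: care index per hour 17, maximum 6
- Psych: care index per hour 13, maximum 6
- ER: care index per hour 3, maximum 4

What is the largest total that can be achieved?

194

Order the wards by care index per hour: Ortho 20 > Neuro 17 > Psych 13 > Peds 4 > ER 3.
Ortho: +8 to 8 (cap) — 2 left.
Only 2 left; Neuro takes them to reach 2.
Total = 20×8 + 17×2 = 194.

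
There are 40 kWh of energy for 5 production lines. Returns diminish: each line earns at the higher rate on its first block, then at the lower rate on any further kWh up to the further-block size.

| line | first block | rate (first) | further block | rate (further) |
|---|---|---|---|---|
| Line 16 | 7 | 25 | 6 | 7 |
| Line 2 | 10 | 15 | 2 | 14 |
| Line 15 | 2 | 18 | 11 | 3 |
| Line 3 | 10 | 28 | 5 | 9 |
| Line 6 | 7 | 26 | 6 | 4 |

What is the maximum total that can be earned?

Treat each block as its own option and order by rate: Line 3/T1 28 > Line 6/T1 26 > Line 16/T1 25 > Line 15/T1 18 > Line 2/T1 15 > Line 2/T2 14 > Line 3/T2 9 > Line 16/T2 7 > Line 6/T2 4 > Line 15/T2 3.
Fill Line 3 T1 block (10 at 28) ; 30 left.
Line 6/T1 (26): +7 ; 23 left.
Fill Line 16 T1 block (7 at 25) ; 16 left.
Line 15 T1 at 18: fill all 2 ; 14 left.
Line 2/T1 (15): +10 ; 4 left.
Fill Line 2 T2 block (2 at 14) ; 2 left.
Line 3/T2: +2 of 5 at 9; pool empty.
Total = 28×10 + 26×7 + 25×7 + 18×2 + 15×10 + 14×2 + 9×2 = 869.

869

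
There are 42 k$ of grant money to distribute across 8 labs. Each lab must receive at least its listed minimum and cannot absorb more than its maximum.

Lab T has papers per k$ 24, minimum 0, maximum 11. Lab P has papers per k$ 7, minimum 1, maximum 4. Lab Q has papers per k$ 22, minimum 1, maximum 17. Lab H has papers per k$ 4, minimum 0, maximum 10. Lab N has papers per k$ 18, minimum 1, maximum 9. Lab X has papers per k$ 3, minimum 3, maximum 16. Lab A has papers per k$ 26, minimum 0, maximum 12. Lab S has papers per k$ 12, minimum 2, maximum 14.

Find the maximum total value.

898

Meeting every minimum uses 0+1+1+0+1+3+0+2 = 8 k$, leaving 34.
Rank by papers per k$: Lab A 26 > Lab T 24 > Lab Q 22 > Lab N 18 > Lab S 12 > Lab P 7 > Lab H 4 > Lab X 3.
Lab A takes 12 more to reach its cap of 12 ; 22 left.
Lab T takes 11 more to reach its cap of 11 ; 11 left.
Lab Q: +11 (room for 16) → 12. Pool exhausted.
Total = 24×11 + 7×1 + 22×12 + 18×1 + 3×3 + 26×12 + 12×2 = 898.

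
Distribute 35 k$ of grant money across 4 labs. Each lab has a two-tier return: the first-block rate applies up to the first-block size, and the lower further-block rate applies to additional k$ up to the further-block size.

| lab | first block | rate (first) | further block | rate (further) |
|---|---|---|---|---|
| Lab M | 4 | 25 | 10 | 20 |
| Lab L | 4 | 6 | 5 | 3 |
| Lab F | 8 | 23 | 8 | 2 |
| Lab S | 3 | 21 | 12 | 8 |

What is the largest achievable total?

627

Order all 8 blocks by rate: Lab M/tier1 25 > Lab F/tier1 23 > Lab S/tier1 21 > Lab M/tier2 20 > Lab S/tier2 8 > Lab L/tier1 6 > Lab L/tier2 3 > Lab F/tier2 2.
Fill Lab M tier1 block (4 at 25) — 31 left.
Lab F/tier1 (23): +8 — 23 left.
Lab S/tier1 (21): +3 — 20 left.
Lab M/tier2 (20): +10 — 10 left.
Lab S/tier2: +10 of 12 at 8; pool empty.
Total = 25×4 + 23×8 + 21×3 + 20×10 + 8×10 = 627.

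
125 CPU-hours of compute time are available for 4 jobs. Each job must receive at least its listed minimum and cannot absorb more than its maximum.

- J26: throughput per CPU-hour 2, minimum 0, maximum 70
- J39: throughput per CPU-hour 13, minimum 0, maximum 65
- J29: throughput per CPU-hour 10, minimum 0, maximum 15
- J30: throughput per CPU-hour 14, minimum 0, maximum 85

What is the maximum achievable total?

1710

Meeting every minimum uses 0+0+0+0 = 0 CPU-hours, leaving 125.
Rank by throughput per CPU-hour: J30 14 > J39 13 > J29 10 > J26 2.
J30 takes 85 more to reach its cap of 85 — 40 left.
J39 has room for 65 more but only 40 remain, so it gets 40.
Total = 13×40 + 14×85 = 1710.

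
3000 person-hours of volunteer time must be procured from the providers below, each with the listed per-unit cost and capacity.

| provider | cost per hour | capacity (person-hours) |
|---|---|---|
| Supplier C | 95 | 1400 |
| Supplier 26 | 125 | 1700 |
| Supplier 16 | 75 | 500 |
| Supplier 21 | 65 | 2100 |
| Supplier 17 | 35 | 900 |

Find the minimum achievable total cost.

168000

Cheapest first:
Supplier 17 (35): use full 900 ; 2100 person-hours to go.
Take 2100 from Supplier 21 at 65 ; need 0 more.
Supplier 16, Supplier C, Supplier 26: unused.
Cost = 900×35 + 2100×65 = 168000.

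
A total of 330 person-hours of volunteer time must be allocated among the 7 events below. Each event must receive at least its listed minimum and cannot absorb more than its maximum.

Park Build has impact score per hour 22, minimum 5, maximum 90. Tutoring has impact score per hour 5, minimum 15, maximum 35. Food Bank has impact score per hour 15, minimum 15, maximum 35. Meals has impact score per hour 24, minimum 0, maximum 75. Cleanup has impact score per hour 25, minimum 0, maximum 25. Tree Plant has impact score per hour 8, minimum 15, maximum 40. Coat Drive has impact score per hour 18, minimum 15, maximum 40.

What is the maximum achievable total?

6095

Meeting every minimum uses 5+15+15+0+0+15+15 = 65 person-hours, leaving 265.
Rank by impact score per hour: Cleanup 25 > Meals 24 > Park Build 22 > Coat Drive 18 > Food Bank 15 > Tree Plant 8 > Tutoring 5.
Cleanup takes 25 more to reach its cap of 25 — 240 left.
Give Meals 75 more to hit its cap of 75 — 165 left.
Park Build: +85 to 90 (cap) — 80 left.
Coat Drive takes 25 more to reach its cap of 40 — 55 left.
Food Bank: +20 to 35 (cap) — 35 left.
Give Tree Plant 25 more to hit its cap of 40 — 10 left.
Only 10 left; Tutoring takes them to reach 25.
Total = 22×90 + 5×25 + 15×35 + 24×75 + 25×25 + 8×40 + 18×40 = 6095.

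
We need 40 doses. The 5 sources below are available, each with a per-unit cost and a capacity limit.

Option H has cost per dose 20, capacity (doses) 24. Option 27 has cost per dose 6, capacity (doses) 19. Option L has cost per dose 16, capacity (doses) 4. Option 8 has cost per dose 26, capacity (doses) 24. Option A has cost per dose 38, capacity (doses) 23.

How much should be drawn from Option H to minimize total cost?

Fill from the cheapest source first.
Take 19 from Option 27 at 6 — need 21 more.
Option L (16): use full 4 — 17 doses to go.
Option H (20): take the remaining 17 — done.
Option 8, Option A: unused.

17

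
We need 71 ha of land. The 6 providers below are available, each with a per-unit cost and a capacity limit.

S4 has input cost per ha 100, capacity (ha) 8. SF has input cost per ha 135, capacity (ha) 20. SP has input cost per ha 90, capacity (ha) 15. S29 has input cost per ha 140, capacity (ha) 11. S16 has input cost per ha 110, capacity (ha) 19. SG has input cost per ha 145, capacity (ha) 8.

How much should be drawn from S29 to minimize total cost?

Fill from the cheapest provider first.
Take 15 from SP at 90 → need 56 more.
S4 (100): use full 8 → 48 ha to go.
S16 at 110: take all 19 ha → 29 still needed.
SF (135): use full 20 → 9 ha to go.
Take 9 from S29 at 140 to finish.
SG: unused.

9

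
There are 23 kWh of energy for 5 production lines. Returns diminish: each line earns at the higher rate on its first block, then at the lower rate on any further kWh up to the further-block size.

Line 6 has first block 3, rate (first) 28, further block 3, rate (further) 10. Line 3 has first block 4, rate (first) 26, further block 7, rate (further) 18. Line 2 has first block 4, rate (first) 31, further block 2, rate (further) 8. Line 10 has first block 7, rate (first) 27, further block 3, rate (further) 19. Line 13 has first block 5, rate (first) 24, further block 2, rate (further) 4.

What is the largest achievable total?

621

Order all 10 blocks by rate: Line 2/first 31 > Line 6/first 28 > Line 10/first 27 > Line 3/first 26 > Line 13/first 24 > Line 10/second 19 > Line 3/second 18 > Line 6/second 10 > Line 2/second 8 > Line 13/second 4.
Line 2/first (31): +4 — 19 left.
Line 6/first (28): +3 — 16 left.
Fill Line 10 first block (7 at 27) — 9 left.
Line 3/first (26): +4 — 5 left.
Line 13 first at 24: fill all 5 — 0 left.
Total = 31×4 + 28×3 + 27×7 + 26×4 + 24×5 = 621.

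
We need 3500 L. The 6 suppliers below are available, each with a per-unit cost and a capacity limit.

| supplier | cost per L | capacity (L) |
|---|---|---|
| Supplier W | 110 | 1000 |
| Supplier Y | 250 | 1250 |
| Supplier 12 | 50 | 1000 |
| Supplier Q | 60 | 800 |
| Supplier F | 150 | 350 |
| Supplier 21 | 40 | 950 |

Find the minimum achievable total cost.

218500

Cheapest first:
Take 950 from Supplier 21 at 40 ; need 2550 more.
Take 1000 from Supplier 12 at 50 ; need 1550 more.
Take 800 from Supplier Q at 60 ; need 750 more.
Supplier W at 110: take 750 of its 1000 ; requirement met.
Supplier F, Supplier Y: unused.
Cost = 950×40 + 1000×50 + 800×60 + 750×110 = 218500.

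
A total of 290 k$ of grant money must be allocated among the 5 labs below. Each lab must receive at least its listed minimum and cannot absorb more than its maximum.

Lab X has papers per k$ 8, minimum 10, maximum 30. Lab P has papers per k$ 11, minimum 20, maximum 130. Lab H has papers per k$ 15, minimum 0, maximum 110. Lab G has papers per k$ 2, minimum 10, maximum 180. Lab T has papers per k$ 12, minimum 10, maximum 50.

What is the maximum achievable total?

Meeting every minimum uses 10+20+0+10+10 = 50 k$, leaving 240.
Order the labs by papers per k$: Lab H 15 > Lab T 12 > Lab P 11 > Lab X 8 > Lab G 2.
Lab H takes 110 more to reach its cap of 110 ; 130 left.
Give Lab T 40 more to hit its cap of 50 ; 90 left.
Lab P: +90 (room for 110) → 110. Pool exhausted.
Total = 8×10 + 11×110 + 15×110 + 2×10 + 12×50 = 3560.

3560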